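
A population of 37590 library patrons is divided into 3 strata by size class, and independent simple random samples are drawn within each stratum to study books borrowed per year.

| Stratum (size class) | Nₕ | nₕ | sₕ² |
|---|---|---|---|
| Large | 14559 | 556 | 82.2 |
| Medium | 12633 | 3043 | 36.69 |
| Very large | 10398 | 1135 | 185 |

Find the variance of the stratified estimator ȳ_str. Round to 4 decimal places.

Var(ȳ_str) = Σₕ Wₕ²(1 − fₕ)sₕ²/nₕ with Wₕ = Nₕ/N, N = 37590.
Large: Wₕ = 0.38731045; term = 0.38731045²·(1 − 0.03818944)·82.2/556 = 0.021330695.
Medium: Wₕ = 0.33607342; term = 0.33607342²·(1 − 0.24087707)·36.69/3043 = 0.0010337754.
Very large: Wₕ = 0.27661612; term = 0.27661612²·(1 − 0.10915561)·185/1135 = 0.011110477.
Sum = 0.033474947.

0.0335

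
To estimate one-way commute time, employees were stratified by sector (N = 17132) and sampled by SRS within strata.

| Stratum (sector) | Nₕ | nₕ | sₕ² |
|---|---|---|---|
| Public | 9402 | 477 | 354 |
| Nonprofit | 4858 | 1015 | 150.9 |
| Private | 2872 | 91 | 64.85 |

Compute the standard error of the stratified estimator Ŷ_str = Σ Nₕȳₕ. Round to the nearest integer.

8411

Var(Ŷ_str) = Σₕ Nₕ²(1 − fₕ)sₕ²/nₕ.
Public: 9402²·(1 − 477/9402)·354/477 = 6.2274945 × 10^7.
Nonprofit: 4858²·(1 − 1015/4858)·150.9/1015 = 2.775563 × 10^6.
Private: 2872²·(1 − 91/2872)·64.85/91 = 5.6918574 × 10^6.
Sum = 7.0742365 × 10^7.
SE = √(7.0742365 × 10^7) = 8411.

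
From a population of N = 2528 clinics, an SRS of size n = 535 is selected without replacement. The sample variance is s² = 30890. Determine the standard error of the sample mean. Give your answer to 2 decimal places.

6.75

Under SRS without replacement, Var(ȳ) = (1 − f)·s²/n with f = n/N = 535/2528 = 0.21162975.
Var(ȳ) = (1 − 0.21162975)·30890/535 = 0.78837025·57.738318 = 45.519172.
SE(ȳ) = √(45.519172) = 6.75.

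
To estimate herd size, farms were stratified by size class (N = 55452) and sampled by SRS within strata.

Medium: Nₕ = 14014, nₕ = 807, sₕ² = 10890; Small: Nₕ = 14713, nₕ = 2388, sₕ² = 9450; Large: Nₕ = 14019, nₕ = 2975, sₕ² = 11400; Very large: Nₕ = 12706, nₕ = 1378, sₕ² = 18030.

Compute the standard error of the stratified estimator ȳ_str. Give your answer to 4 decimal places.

1.3605

Var(ȳ_str) = Σₕ Wₕ²(1 − fₕ)sₕ²/nₕ with Wₕ = Nₕ/N, N = 55452.
Medium: Wₕ = 0.25272308; term = 0.25272308²·(1 − 0.05758527)·10890/807 = 0.81224343.
Small: Wₕ = 0.26532857; term = 0.26532857²·(1 − 0.16230544)·9450/2388 = 0.23337333.
Large: Wₕ = 0.25281324; term = 0.25281324²·(1 − 0.21221200)·11400/2975 = 0.19294205.
Very large: Wₕ = 0.22913511; term = 0.22913511²·(1 − 0.10845270)·18030/1378 = 0.61245498.
Sum = 1.8510138.
SE = √(1.8510138) = 1.3605.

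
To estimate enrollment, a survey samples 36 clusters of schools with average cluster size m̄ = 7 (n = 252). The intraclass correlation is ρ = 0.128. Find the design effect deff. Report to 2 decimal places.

deff = 1 + (7 − 1)·0.128 = 1 + 0.768 = 1.768.

1.77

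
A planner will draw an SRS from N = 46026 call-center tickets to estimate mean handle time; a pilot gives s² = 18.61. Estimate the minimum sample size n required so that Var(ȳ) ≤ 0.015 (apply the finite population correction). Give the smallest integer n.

Without fpc, n₀ = s²/D = 18.61/0.015 = 1240.6667.
With fpc, (1 − n/N)·s²/n ≤ D requires n ≥ n₀/(1 + n₀/N) = 1240.6667/(1 + 1240.6667/46026) = 1208.1014.
Rounding up, n = 1209.

1209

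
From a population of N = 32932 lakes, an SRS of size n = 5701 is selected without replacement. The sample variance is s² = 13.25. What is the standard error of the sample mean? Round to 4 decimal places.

Under SRS without replacement, Var(ȳ) = (1 − f)·s²/n with f = n/N = 5701/32932 = 0.17311430.
Var(ȳ) = (1 − 0.17311430)·13.25/5701 = 0.82688570·0.0023241537 = 0.0019218094.
SE(ȳ) = √(0.0019218094) = 0.0438.

0.0438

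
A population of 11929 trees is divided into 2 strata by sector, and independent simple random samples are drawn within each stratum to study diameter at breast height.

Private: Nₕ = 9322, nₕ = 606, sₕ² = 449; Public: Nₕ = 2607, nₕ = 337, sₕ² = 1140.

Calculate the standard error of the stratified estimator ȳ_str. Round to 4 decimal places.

0.7508

Var(ȳ_str) = Σₕ Wₕ²(1 − fₕ)sₕ²/nₕ with Wₕ = Nₕ/N, N = 11929.
Private: Wₕ = 0.78145695; term = 0.78145695²·(1 − 0.06500751)·449/606 = 0.42305025.
Public: Wₕ = 0.21854305; term = 0.21854305²·(1 − 0.12926736)·1140/337 = 0.14068045.
Sum = 0.5637307.
SE = √(0.5637307) = 0.7508.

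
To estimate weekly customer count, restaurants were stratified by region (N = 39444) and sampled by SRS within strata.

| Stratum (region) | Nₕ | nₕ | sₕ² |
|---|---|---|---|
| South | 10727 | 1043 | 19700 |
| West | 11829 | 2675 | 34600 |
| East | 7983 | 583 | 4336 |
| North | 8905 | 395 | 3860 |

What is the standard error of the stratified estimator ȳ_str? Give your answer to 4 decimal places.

Var(ȳ_str) = Σₕ Wₕ²(1 − fₕ)sₕ²/nₕ with Wₕ = Nₕ/N, N = 39444.
South: Wₕ = 0.27195518; term = 0.27195518²·(1 − 0.09723129)·19700/1043 = 1.2611103.
West: Wₕ = 0.29989352; term = 0.29989352²·(1 − 0.22613915)·34600/2675 = 0.90022144.
East: Wₕ = 0.20238820; term = 0.20238820²·(1 − 0.07303019)·4336/583 = 0.28239478.
North: Wₕ = 0.22576311; term = 0.22576311²·(1 − 0.04435710)·3860/395 = 0.47598338.
Sum = 2.9197099.
SE = √(2.9197099) = 1.7087.

1.7087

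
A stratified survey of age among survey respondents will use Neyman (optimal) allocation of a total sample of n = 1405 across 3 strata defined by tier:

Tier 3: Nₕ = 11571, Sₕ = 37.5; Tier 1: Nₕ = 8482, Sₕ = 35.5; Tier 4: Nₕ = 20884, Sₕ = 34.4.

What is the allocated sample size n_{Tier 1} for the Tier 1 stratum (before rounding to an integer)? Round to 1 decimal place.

Neyman allocation: nₕ = n·NₕSₕ / Σⱼ NⱼSⱼ.
Σ NⱼSⱼ = 11571·37.5 + 8482·35.5 + 20884·34.4 = 1.4534331 × 10^6.
n_{Tier 1} = 1405·8482·35.5 / (1.4534331 × 10^6) = 291.1.

291.1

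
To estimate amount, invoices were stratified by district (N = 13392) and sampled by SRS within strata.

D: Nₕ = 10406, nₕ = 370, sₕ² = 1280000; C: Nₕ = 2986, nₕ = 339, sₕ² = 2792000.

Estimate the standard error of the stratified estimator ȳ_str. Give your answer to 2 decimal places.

48.76

Var(ȳ_str) = Σₕ Wₕ²(1 − fₕ)sₕ²/nₕ with Wₕ = Nₕ/N, N = 13392.
D: Wₕ = 0.77703106; term = 0.77703106²·(1 − 0.03555641)·1280000/370 = 2014.4748.
C: Wₕ = 0.22296894; term = 0.22296894²·(1 − 0.11352981)·2792000/339 = 362.9682.
Sum = 2377.443.
SE = √(2377.443) = 48.76.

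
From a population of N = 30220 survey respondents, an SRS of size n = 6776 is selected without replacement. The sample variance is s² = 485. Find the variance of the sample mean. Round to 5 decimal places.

Under SRS without replacement, Var(ȳ) = (1 − f)·s²/n with f = n/N = 6776/30220 = 0.22422237.
Var(ȳ) = (1 − 0.22422237)·485/6776 = 0.77577763·0.071576151 = 0.055527177.

0.05553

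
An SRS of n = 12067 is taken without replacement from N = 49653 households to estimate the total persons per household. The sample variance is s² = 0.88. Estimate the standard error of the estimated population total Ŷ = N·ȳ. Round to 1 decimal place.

Var(Ŷ) = N²·Var(ȳ) = N²·(1 − n/N)·s²/n.
f = 12067/49653 = 0.24302660; Var(ȳ) = 0.75697340·0.88/12067 = 5.5203165 × 10^-5.
Var(Ŷ) = 49653² · (5.5203165 × 10^-5) = 136099.01.
SE(Ŷ) = √(136099.01) = 368.9.

368.9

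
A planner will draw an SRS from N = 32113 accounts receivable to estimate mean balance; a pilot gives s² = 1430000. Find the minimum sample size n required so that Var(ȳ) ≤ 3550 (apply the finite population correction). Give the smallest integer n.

Without fpc, n₀ = s²/D = 1430000/3550 = 402.8169.
With fpc, (1 − n/N)·s²/n ≤ D requires n ≥ n₀/(1 + n₀/N) = 402.8169/(1 + 402.8169/32113) = 397.8267.
Rounding up, n = 398.

398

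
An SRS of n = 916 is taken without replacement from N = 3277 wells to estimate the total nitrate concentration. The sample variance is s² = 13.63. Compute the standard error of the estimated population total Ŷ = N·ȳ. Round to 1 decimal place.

339.3

Var(Ŷ) = N²·Var(ȳ) = N²·(1 − n/N)·s²/n.
f = 916/3277 = 0.27952395; Var(ȳ) = 0.72047605·13.63/916 = 0.010720621.
Var(Ŷ) = 3277² · 0.010720621 = 115125.84.
SE(Ŷ) = √(115125.84) = 339.3.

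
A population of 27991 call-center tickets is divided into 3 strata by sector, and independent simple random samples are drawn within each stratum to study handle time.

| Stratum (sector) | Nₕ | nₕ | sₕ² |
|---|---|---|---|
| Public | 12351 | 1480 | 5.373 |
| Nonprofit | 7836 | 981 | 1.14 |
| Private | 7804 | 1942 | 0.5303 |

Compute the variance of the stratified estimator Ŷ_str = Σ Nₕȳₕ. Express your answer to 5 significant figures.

Var(Ŷ_str) = Σₕ Nₕ²(1 − fₕ)sₕ²/nₕ.
Public: 12351²·(1 − 1480/12351)·5.373/1480 = 487446.26.
Nonprofit: 7836²·(1 − 981/7836)·1.14/981 = 62422.007.
Private: 7804²·(1 − 1942/7804)·0.5303/1942 = 12492.101.
Sum = 562360.37.

562360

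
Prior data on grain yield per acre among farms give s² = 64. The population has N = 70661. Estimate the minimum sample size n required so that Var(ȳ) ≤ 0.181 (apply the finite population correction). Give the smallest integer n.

352

Without fpc, n₀ = s²/D = 64/0.181 = 353.5912.
With fpc, (1 − n/N)·s²/n ≤ D requires n ≥ n₀/(1 + n₀/N) = 353.5912/(1 + 353.5912/70661) = 351.8306.
Rounding up, n = 352.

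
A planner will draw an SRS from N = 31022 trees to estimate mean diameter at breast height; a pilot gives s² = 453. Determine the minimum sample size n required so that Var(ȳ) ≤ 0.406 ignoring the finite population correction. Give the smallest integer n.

Without fpc, n₀ = s²/D = 453/0.406 = 1115.7635.
Rounding up, n = 1116.

1116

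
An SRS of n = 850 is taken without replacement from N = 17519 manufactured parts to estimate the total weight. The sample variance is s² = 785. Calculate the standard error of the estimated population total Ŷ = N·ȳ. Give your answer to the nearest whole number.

16422

Var(Ŷ) = N²·Var(ȳ) = N²·(1 − n/N)·s²/n.
f = 850/17519 = 0.04851875; Var(ȳ) = 0.95148125·785/850 = 0.87872092.
Var(Ŷ) = 17519² · 0.87872092 = 2.6969295 × 10^8.
SE(Ŷ) = √(2.6969295 × 10^8) = 16422.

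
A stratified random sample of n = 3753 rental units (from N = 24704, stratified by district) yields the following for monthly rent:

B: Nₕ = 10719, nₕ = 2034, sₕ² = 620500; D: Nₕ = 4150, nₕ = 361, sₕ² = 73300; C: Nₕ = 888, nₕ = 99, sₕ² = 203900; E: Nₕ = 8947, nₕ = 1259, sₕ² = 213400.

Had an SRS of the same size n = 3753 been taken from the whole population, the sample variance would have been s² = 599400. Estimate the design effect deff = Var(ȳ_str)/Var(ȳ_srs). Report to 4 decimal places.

0.5407

Var(ȳ_str) = Σ Wₕ²(1−fₕ)sₕ²/nₕ with Wₕ = Nₕ/24704:
  B: (10719/24704)²·(1−2034/10719)·620500/2034 = 46.53507
  D: (4150/24704)²·(1−361/4150)·73300/361 = 5.2316047
  C: (888/24704)²·(1−99/888)·203900/99 = 2.3644898
  E: (8947/24704)²·(1−1259/8947)·213400/1259 = 19.104028
  → Var(ȳ_str) = 73.235193.
Var(ȳ_srs) = (1 − 3753/24704)·599400/3753 = 135.44895.
deff = 73.235193 / 135.44895 = 0.5407.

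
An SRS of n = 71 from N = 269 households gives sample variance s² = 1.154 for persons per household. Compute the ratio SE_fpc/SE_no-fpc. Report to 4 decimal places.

f = n/N = 71/269 = 0.26394052.
SE_no-fpc = √(s²/n) = 0.1274893; SE_fpc = √((1−f)s²/n) = 0.10937805.
Ratio = √(1−f) = 0.85793909.

0.8579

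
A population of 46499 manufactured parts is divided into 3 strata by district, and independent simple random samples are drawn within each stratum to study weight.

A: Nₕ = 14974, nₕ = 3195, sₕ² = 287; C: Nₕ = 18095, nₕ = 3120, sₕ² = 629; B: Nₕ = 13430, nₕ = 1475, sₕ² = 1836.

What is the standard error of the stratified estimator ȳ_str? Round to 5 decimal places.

0.35359

Var(ȳ_str) = Σₕ Wₕ²(1 − fₕ)sₕ²/nₕ with Wₕ = Nₕ/N, N = 46499.
A: Wₕ = 0.32202843; term = 0.32202843²·(1 − 0.21336984)·287/3195 = 0.0073277401.
C: Wₕ = 0.38914815; term = 0.38914815²·(1 − 0.17242332)·629/3120 = 0.025265869.
B: Wₕ = 0.28882342; term = 0.28882342²·(1 − 0.10982874)·1836/1475 = 0.092431292.
Sum = 0.1250249.
SE = √(0.1250249) = 0.35359.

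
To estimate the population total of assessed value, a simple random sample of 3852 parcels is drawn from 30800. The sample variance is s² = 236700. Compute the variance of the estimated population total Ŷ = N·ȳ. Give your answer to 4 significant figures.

Var(Ŷ) = N²·Var(ȳ) = N²·(1 − n/N)·s²/n.
f = 3852/30800 = 0.12506494; Var(ȳ) = 0.87493506·236700/3852 = 53.763533.
Var(Ŷ) = 30800² · 53.763533 = 5.1002238 × 10^10.

5.100 × 10^10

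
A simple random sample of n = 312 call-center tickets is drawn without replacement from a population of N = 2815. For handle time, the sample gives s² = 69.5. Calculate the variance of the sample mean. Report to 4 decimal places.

0.1981

Under SRS without replacement, Var(ȳ) = (1 − f)·s²/n with f = n/N = 312/2815 = 0.11083481.
Var(ȳ) = (1 − 0.11083481)·69.5/312 = 0.88916519·0.22275641 = 0.19806725.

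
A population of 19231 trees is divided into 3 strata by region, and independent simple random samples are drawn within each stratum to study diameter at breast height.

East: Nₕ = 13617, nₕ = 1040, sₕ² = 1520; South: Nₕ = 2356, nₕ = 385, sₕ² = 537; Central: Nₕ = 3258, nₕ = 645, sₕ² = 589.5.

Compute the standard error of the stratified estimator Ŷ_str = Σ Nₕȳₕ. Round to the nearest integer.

16265

Var(Ŷ_str) = Σₕ Nₕ²(1 − fₕ)sₕ²/nₕ.
East: 13617²·(1 − 1040/13617)·1520/1040 = 2.5030455 × 10^8.
South: 2356²·(1 − 385/2356)·537/385 = 6.4770234 × 10^6.
Central: 3258²·(1 − 645/3258)·589.5/645 = 7.7806268 × 10^6.
Sum = 2.645622 × 10^8.
SE = √(2.645622 × 10^8) = 16265.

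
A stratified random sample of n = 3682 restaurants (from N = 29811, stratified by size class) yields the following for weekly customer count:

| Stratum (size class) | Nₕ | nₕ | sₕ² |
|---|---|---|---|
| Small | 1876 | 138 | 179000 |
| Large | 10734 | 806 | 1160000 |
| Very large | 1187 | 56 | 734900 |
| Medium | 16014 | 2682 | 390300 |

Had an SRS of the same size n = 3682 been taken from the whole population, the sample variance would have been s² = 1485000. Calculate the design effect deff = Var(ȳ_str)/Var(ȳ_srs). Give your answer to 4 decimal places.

0.6566

Var(ȳ_str) = Σ Wₕ²(1−fₕ)sₕ²/nₕ with Wₕ = Nₕ/29811:
  Small: (1876/29811)²·(1−138/1876)·179000/138 = 4.7588658
  Large: (10734/29811)²·(1−806/10734)·1160000/806 = 172.58109
  Very large: (1187/29811)²·(1−56/1187)·734900/56 = 19.824418
  Medium: (16014/29811)²·(1−2682/16014)·390300/2682 = 34.960837
  → Var(ȳ_str) = 232.12521.
Var(ȳ_srs) = (1 − 3682/29811)·1485000/3682 = 353.49959.
deff = 232.12521 / 353.49959 = 0.6566.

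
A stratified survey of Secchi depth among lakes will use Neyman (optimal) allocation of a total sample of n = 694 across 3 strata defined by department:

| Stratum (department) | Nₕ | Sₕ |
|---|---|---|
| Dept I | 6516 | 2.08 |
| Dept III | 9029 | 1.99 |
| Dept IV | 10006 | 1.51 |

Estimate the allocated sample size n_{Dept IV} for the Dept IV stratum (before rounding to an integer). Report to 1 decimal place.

224.9

Neyman allocation: nₕ = n·NₕSₕ / Σⱼ NⱼSⱼ.
Σ NⱼSⱼ = 6516·2.08 + 9029·1.99 + 10006·1.51 = 46630.05.
n_{Dept IV} = 694·10006·1.51 / 46630.05 = 224.9.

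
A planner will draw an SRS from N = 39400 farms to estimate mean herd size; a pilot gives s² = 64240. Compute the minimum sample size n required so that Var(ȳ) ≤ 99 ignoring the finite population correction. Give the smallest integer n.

Without fpc, n₀ = s²/D = 64240/99 = 648.8889.
Rounding up, n = 649.

649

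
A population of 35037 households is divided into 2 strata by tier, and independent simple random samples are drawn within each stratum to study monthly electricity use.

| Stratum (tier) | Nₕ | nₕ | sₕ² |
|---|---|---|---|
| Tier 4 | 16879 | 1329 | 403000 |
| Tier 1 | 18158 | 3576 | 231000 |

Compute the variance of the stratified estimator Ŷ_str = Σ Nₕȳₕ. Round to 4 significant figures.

Var(Ŷ_str) = Σₕ Nₕ²(1 − fₕ)sₕ²/nₕ.
Tier 4: 16879²·(1 − 1329/16879)·403000/1329 = 7.9589756 × 10^10.
Tier 1: 18158²·(1 − 3576/18158)·231000/3576 = 1.7104074 × 10^10.
Sum = 9.669383 × 10^10.

9.669 × 10^10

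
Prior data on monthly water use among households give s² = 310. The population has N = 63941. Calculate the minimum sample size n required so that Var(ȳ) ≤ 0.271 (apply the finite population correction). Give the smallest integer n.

Without fpc, n₀ = s²/D = 310/0.271 = 1143.9114.
With fpc, (1 − n/N)·s²/n ≤ D requires n ≥ n₀/(1 + n₀/N) = 1143.9114/(1 + 1143.9114/63941) = 1123.8064.
Rounding up, n = 1124.

1124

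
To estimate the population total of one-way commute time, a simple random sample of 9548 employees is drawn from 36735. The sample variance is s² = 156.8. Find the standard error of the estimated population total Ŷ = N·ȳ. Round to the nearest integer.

4050

Var(Ŷ) = N²·Var(ȳ) = N²·(1 − n/N)·s²/n.
f = 9548/36735 = 0.25991561; Var(ȳ) = 0.74008439·156.8/9548 = 0.012153879.
Var(Ŷ) = 36735² · 0.012153879 = 1.6401176 × 10^7.
SE(Ŷ) = √(1.6401176 × 10^7) = 4050.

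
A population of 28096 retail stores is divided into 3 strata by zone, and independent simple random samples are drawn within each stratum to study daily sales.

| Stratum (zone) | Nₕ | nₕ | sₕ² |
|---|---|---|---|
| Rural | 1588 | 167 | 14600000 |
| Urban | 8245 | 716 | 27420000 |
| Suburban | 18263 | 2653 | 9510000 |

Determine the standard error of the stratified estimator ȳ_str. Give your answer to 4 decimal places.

67.4987

Var(ȳ_str) = Σₕ Wₕ²(1 − fₕ)sₕ²/nₕ with Wₕ = Nₕ/N, N = 28096.
Rural: Wₕ = 0.05652050; term = 0.05652050²·(1 − 0.10516373)·14600000/167 = 249.9148.
Urban: Wₕ = 0.29345814; term = 0.29345814²·(1 − 0.08684051)·27420000/716 = 3011.573.
Suburban: Wₕ = 0.65002136; term = 0.65002136²·(1 − 0.14526639)·9510000/2653 = 1294.5812.
Sum = 4556.069.
SE = √(4556.069) = 67.4987.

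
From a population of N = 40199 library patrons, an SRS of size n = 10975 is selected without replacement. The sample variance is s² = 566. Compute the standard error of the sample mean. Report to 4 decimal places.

0.1936

Under SRS without replacement, Var(ȳ) = (1 − f)·s²/n with f = n/N = 10975/40199 = 0.27301674.
Var(ȳ) = (1 − 0.27301674)·566/10975 = 0.72698326·0.051571754 = 0.037491802.
SE(ȳ) = √(0.037491802) = 0.1936.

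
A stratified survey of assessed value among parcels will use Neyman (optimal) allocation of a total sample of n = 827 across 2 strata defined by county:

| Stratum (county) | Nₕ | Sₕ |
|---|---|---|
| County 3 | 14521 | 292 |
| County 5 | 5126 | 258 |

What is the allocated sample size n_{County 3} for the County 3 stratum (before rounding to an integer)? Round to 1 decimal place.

Neyman allocation: nₕ = n·NₕSₕ / Σⱼ NⱼSⱼ.
Σ NⱼSⱼ = 14521·292 + 5126·258 = 5.56264 × 10^6.
n_{County 3} = 827·14521·292 / (5.56264 × 10^6) = 630.4.

630.4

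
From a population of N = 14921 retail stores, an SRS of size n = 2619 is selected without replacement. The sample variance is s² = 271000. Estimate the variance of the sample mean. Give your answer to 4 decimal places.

85.3123

Under SRS without replacement, Var(ȳ) = (1 − f)·s²/n with f = n/N = 2619/14921 = 0.17552443.
Var(ȳ) = (1 − 0.17552443)·271000/2619 = 0.82447557·103.47461 = 85.312287.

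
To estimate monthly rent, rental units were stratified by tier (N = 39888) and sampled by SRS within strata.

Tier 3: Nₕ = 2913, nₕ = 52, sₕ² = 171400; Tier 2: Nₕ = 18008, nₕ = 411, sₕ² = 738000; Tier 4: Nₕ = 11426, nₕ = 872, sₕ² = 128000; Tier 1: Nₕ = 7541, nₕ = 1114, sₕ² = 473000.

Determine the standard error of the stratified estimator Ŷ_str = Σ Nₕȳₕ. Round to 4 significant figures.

796700

Var(Ŷ_str) = Σₕ Nₕ²(1 − fₕ)sₕ²/nₕ.
Tier 3: 2913²·(1 − 52/2913)·171400/52 = 2.7470453 × 10^10.
Tier 2: 18008²·(1 − 411/18008)·738000/411 = 5.6900837 × 10^11.
Tier 4: 11426²·(1 − 872/11426)·128000/872 = 1.7701285 × 10^10.
Tier 1: 7541²·(1 − 1114/7541)·473000/1114 = 2.0578475 × 10^10.
Sum = 6.3475858 × 10^11.
SE = √(6.3475858 × 10^11) = 796700.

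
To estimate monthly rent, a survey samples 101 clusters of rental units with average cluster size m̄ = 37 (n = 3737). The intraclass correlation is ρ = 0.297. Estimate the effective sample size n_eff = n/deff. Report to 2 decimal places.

deff = 1 + (37 − 1)·0.297 = 1 + 10.692 = 11.692.
n_eff = 3737 / 11.692 = 319.62.

319.62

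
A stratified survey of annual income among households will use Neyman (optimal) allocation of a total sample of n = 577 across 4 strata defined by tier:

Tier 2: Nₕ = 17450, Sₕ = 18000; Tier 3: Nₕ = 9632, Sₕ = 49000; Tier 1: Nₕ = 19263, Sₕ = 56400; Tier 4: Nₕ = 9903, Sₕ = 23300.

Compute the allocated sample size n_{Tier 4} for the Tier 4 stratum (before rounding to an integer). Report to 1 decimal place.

63.3

Neyman allocation: nₕ = n·NₕSₕ / Σⱼ NⱼSⱼ.
Σ NⱼSⱼ = 17450·18000 + 9632·49000 + 19263·56400 + 9903·23300 = 2.1032411 × 10^9.
n_{Tier 4} = 577·9903·23300 / (2.1032411 × 10^9) = 63.3.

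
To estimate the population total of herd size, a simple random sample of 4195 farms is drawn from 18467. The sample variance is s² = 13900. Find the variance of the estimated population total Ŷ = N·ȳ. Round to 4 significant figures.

Var(Ŷ) = N²·Var(ȳ) = N²·(1 − n/N)·s²/n.
f = 4195/18467 = 0.22716196; Var(ȳ) = 0.77283804·13900/4195 = 2.5607744.
Var(Ŷ) = 18467² · 2.5607744 = 8.7330112 × 10^8.

8.733 × 10^8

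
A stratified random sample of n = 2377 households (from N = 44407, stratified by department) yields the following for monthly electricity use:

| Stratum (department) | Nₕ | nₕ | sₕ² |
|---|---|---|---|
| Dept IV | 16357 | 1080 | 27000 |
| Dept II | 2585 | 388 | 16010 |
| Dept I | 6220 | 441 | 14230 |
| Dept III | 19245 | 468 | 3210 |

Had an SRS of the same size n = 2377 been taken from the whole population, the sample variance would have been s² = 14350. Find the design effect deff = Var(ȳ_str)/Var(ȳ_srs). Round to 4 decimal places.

Var(ȳ_str) = Σ Wₕ²(1−fₕ)sₕ²/nₕ with Wₕ = Nₕ/44407:
  Dept IV: (16357/44407)²·(1−1080/16357)·27000/1080 = 3.167954
  Dept II: (2585/44407)²·(1−388/2585)·16010/388 = 0.11883581
  Dept I: (6220/44407)²·(1−441/6220)·14230/441 = 0.58817495
  Dept III: (19245/44407)²·(1−468/19245)·3210/468 = 1.2568991
  → Var(ȳ_str) = 5.1318639.
Var(ȳ_srs) = (1 − 2377/44407)·14350/2377 = 5.7138742.
deff = 5.1318639 / 5.7138742 = 0.8981.

0.8981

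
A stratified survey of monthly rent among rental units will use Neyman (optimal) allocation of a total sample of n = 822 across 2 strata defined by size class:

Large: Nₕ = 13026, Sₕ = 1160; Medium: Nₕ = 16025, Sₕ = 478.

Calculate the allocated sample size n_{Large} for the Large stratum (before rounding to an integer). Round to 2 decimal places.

545.48

Neyman allocation: nₕ = n·NₕSₕ / Σⱼ NⱼSⱼ.
Σ NⱼSⱼ = 13026·1160 + 16025·478 = 2.277011 × 10^7.
n_{Large} = 822·13026·1160 / (2.277011 × 10^7) = 545.48.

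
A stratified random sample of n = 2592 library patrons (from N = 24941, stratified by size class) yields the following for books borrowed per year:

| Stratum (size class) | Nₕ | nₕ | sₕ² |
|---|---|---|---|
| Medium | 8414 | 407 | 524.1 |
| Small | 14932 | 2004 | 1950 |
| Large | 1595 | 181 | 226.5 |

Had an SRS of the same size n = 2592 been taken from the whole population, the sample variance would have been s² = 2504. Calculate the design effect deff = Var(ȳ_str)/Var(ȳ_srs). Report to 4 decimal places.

Var(ȳ_str) = Σ Wₕ²(1−fₕ)sₕ²/nₕ with Wₕ = Nₕ/24941:
  Medium: (8414/24941)²·(1−407/8414)·524.1/407 = 0.13946472
  Small: (14932/24941)²·(1−2004/14932)·1950/2004 = 0.30196631
  Large: (1595/24941)²·(1−181/1595)·226.5/181 = 0.0045370337
  → Var(ȳ_str) = 0.44596806.
Var(ȳ_srs) = (1 − 2592/24941)·2504/2592 = 0.86565245.
deff = 0.44596806 / 0.86565245 = 0.5152.

0.5152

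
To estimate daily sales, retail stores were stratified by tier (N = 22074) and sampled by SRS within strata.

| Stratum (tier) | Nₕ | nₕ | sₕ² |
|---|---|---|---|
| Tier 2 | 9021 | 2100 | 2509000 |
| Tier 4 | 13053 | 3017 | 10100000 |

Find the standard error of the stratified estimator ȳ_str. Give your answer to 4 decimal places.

Var(ȳ_str) = Σₕ Wₕ²(1 − fₕ)sₕ²/nₕ with Wₕ = Nₕ/N, N = 22074.
Tier 2: Wₕ = 0.40867083; term = 0.40867083²·(1 − 0.23279016)·2509000/2100 = 153.08859.
Tier 4: Wₕ = 0.59132917; term = 0.59132917²·(1 − 0.23113461)·10100000/3017 = 900.02584.
Sum = 1053.1144.
SE = √(1053.1144) = 32.4517.

32.4517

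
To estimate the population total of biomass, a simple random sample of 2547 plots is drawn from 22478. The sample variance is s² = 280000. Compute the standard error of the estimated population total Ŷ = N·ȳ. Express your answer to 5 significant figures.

Var(Ŷ) = N²·Var(ȳ) = N²·(1 − n/N)·s²/n.
f = 2547/22478 = 0.11331079; Var(ȳ) = 0.88668921·280000/2547 = 97.476631.
Var(Ŷ) = 22478² · 97.476631 = 4.925109 × 10^10.
SE(Ŷ) = √(4.925109 × 10^10) = 221930.

221930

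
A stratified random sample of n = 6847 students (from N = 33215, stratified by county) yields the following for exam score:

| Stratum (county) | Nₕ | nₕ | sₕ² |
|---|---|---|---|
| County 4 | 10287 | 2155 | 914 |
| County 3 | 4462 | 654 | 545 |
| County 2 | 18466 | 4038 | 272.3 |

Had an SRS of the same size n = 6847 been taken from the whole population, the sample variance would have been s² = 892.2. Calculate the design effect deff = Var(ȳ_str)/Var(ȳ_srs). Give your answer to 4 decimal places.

0.5924

Var(ȳ_str) = Σ Wₕ²(1−fₕ)sₕ²/nₕ with Wₕ = Nₕ/33215:
  County 4: (10287/33215)²·(1−2155/10287)·914/2155 = 0.032160035
  County 3: (4462/33215)²·(1−654/4462)·545/654 = 0.012834435
  County 2: (18466/33215)²·(1−4038/18466)·272.3/4038 = 0.016285151
  → Var(ȳ_str) = 0.061279621.
Var(ȳ_srs) = (1 − 6847/33215)·892.2/6847 = 0.10344389.
deff = 0.061279621 / 0.10344389 = 0.5924.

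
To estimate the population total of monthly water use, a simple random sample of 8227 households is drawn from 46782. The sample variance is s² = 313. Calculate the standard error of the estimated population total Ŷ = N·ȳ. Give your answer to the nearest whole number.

8284

Var(Ŷ) = N²·Var(ȳ) = N²·(1 − n/N)·s²/n.
f = 8227/46782 = 0.17585824; Var(ȳ) = 0.82414176·313/8227 = 0.031354853.
Var(Ŷ) = 46782² · 0.031354853 = 6.8621837 × 10^7.
SE(Ŷ) = √(6.8621837 × 10^7) = 8284.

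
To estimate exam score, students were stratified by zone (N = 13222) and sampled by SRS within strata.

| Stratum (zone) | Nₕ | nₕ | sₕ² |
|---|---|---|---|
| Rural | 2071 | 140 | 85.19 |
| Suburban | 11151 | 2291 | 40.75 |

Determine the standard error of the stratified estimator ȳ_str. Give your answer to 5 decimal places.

Var(ȳ_str) = Σₕ Wₕ²(1 − fₕ)sₕ²/nₕ with Wₕ = Nₕ/N, N = 13222.
Rural: Wₕ = 0.15663288; term = 0.15663288²·(1 − 0.06760019)·85.19/140 = 0.013919661.
Suburban: Wₕ = 0.84336712; term = 0.84336712²·(1 − 0.20545243)·40.75/2291 = 0.010052076.
Sum = 0.023971737.
SE = √(0.023971737) = 0.15483.

0.15483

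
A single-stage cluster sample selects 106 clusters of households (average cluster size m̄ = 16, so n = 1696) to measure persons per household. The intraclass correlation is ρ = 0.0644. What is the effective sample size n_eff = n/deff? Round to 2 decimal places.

deff = 1 + (16 − 1)·0.0644 = 1 + 0.966 = 1.966.
n_eff = 1696 / 1.966 = 862.67.

862.67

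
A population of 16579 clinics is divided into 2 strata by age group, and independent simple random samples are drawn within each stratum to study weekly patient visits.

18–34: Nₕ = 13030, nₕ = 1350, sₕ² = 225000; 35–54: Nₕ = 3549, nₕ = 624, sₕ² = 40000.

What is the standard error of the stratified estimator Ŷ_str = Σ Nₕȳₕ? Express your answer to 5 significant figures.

Var(Ŷ_str) = Σₕ Nₕ²(1 − fₕ)sₕ²/nₕ.
18–34: 13030²·(1 − 1350/13030)·225000/1350 = 2.5365067 × 10^10.
35–54: 3549²·(1 − 624/3549)·40000/624 = 6.654375 × 10^8.
Sum = 2.6030505 × 10^10.
SE = √(2.6030505 × 10^10) = 161340.

161340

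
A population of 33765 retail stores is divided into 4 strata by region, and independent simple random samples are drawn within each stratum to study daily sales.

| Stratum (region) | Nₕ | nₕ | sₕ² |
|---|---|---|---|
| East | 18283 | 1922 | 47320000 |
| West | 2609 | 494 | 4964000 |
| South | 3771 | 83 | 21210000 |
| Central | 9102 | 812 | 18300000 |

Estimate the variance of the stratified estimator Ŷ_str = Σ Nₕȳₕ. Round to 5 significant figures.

1.2675 × 10^13

Var(Ŷ_str) = Σₕ Nₕ²(1 − fₕ)sₕ²/nₕ.
East: 18283²·(1 − 1922/18283)·47320000/1922 = 7.3645914 × 10^12.
West: 2609²·(1 − 494/2609)·4964000/494 = 5.5448433 × 10^10.
South: 3771²·(1 − 83/3771)·21210000/83 = 3.5539394 × 10^12.
Central: 9102²·(1 − 812/9102)·18300000/812 = 1.7005383 × 10^12.
Sum = 1.2674518 × 10^13.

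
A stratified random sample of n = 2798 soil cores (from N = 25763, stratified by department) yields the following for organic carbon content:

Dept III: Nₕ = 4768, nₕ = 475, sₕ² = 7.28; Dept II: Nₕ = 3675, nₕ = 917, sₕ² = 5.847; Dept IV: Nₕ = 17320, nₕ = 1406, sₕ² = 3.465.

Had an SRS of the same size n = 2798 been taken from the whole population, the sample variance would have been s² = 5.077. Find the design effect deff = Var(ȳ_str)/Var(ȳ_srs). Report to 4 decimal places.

Var(ȳ_str) = Σ Wₕ²(1−fₕ)sₕ²/nₕ with Wₕ = Nₕ/25763:
  Dept III: (4768/25763)²·(1−475/4768)·7.28/475 = 4.7265259 × 10^-4
  Dept II: (3675/25763)²·(1−917/3675)·5.847/917 = 9.7369401 × 10^-5
  Dept IV: (17320/25763)²·(1−1406/17320)·3.465/1406 = 0.0010234162
  → Var(ȳ_str) = 0.0015934382.
Var(ȳ_srs) = (1 − 2798/25763)·5.077/2798 = 0.0016174448.
deff = 0.0015934382 / 0.0016174448 = 0.9852.

0.9852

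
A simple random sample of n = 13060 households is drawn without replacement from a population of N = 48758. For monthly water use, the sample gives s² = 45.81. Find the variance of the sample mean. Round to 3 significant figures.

0.00257

Under SRS without replacement, Var(ȳ) = (1 − f)·s²/n with f = n/N = 13060/48758 = 0.26785348.
Var(ȳ) = (1 − 0.26785348)·45.81/13060 = 0.73214652·0.003507657 = 0.0025681188.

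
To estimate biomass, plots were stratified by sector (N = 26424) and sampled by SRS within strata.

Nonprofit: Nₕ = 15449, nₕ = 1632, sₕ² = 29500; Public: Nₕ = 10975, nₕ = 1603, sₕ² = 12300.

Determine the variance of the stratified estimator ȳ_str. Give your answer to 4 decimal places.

6.6564

Var(ȳ_str) = Σₕ Wₕ²(1 − fₕ)sₕ²/nₕ with Wₕ = Nₕ/N, N = 26424.
Nonprofit: Wₕ = 0.58465789; term = 0.58465789²·(1 − 0.10563791)·29500/1632 = 5.5261017.
Public: Wₕ = 0.41534211; term = 0.41534211²·(1 − 0.14605923)·12300/1603 = 1.1303457.
Sum = 6.6564474.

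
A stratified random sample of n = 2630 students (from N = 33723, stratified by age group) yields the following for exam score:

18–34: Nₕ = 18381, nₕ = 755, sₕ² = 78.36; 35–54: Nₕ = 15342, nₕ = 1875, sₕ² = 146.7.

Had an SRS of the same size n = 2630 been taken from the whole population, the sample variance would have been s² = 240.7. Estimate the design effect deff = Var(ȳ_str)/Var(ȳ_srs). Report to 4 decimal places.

Var(ȳ_str) = Σ Wₕ²(1−fₕ)sₕ²/nₕ with Wₕ = Nₕ/33723:
  18–34: (18381/33723)²·(1−755/18381)·78.36/755 = 0.029567729
  35–54: (15342/33723)²·(1−1875/15342)·146.7/1875 = 0.014214424
  → Var(ȳ_str) = 0.043782153.
Var(ȳ_srs) = (1 − 2630/33723)·240.7/2630 = 0.084383351.
deff = 0.043782153 / 0.084383351 = 0.5188.

0.5188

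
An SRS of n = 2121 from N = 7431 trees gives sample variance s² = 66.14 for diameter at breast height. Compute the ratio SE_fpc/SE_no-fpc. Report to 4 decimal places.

0.8453

f = n/N = 2121/7431 = 0.28542592.
SE_no-fpc = √(s²/n) = 0.17658823; SE_fpc = √((1−f)s²/n) = 0.14927442.
Ratio = √(1−f) = 0.84532484.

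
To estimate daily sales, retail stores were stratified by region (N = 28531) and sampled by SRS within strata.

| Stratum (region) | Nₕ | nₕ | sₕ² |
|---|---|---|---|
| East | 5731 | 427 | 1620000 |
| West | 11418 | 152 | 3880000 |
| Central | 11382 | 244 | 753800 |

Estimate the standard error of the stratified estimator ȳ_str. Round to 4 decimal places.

68.2392

Var(ȳ_str) = Σₕ Wₕ²(1 − fₕ)sₕ²/nₕ with Wₕ = Nₕ/N, N = 28531.
East: Wₕ = 0.20086923; term = 0.20086923²·(1 − 0.07450707)·1620000/427 = 141.673.
West: Wₕ = 0.40019628; term = 0.40019628²·(1 − 0.01331231)·3880000/152 = 4033.796.
Central: Wₕ = 0.39893449; term = 0.39893449²·(1 − 0.02143736)·753800/244 = 481.12521.
Sum = 4656.5942.
SE = √(4656.5942) = 68.2392.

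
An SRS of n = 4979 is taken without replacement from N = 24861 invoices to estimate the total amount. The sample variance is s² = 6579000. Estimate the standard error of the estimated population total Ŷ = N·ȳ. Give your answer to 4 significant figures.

Var(Ŷ) = N²·Var(ȳ) = N²·(1 − n/N)·s²/n.
f = 4979/24861 = 0.20027352; Var(ȳ) = 0.79972648·6579000/4979 = 1056.7183.
Var(Ŷ) = 24861² · 1056.7183 = 6.5312516 × 10^11.
SE(Ŷ) = √(6.5312516 × 10^11) = 808200.

808200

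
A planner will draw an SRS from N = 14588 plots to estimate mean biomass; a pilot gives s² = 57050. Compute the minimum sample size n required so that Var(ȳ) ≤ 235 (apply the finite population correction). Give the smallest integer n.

Without fpc, n₀ = s²/D = 57050/235 = 242.7660.
With fpc, (1 − n/N)·s²/n ≤ D requires n ≥ n₀/(1 + n₀/N) = 242.7660/(1 + 242.7660/14588) = 238.7921.
Rounding up, n = 239.

239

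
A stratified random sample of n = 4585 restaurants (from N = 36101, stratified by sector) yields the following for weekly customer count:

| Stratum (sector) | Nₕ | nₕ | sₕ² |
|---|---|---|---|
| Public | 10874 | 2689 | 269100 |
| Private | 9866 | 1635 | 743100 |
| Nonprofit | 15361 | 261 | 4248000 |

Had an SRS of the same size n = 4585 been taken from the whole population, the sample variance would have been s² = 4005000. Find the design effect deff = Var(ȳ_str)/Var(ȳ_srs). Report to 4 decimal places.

3.8447

Var(ȳ_str) = Σ Wₕ²(1−fₕ)sₕ²/nₕ with Wₕ = Nₕ/36101:
  Public: (10874/36101)²·(1−2689/10874)·269100/2689 = 6.8342749
  Private: (9866/36101)²·(1−1635/9866)·743100/1635 = 28.319446
  Nonprofit: (15361/36101)²·(1−261/15361)·4248000/261 = 2896.6897
  → Var(ȳ_str) = 2931.8434.
Var(ȳ_srs) = (1 − 4585/36101)·4005000/4585 = 762.56179.
deff = 2931.8434 / 762.56179 = 3.8447.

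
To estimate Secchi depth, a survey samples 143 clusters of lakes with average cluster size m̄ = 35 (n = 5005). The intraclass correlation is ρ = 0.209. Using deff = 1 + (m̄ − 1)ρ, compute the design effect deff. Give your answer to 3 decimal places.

deff = 1 + (35 − 1)·0.209 = 1 + 7.106 = 8.106.

8.106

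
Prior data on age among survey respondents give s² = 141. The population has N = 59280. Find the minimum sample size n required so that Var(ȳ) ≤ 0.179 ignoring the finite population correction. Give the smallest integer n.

Without fpc, n₀ = s²/D = 141/0.179 = 787.7095.
Rounding up, n = 788.

788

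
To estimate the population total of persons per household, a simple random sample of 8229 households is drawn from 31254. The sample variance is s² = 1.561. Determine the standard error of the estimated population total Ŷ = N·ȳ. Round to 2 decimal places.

369.47

Var(Ŷ) = N²·Var(ȳ) = N²·(1 − n/N)·s²/n.
f = 8229/31254 = 0.26329430; Var(ȳ) = 0.73670570·1.561/8229 = 1.3974937 × 10^-4.
Var(Ŷ) = 31254² · (1.3974937 × 10^-4) = 136508.93.
SE(Ŷ) = √(136508.93) = 369.47.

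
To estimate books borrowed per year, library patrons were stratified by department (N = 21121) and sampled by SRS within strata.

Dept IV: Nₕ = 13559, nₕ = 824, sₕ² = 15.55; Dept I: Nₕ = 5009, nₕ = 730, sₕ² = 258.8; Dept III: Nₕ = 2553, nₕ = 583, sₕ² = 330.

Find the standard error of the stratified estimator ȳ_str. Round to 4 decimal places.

0.1753

Var(ȳ_str) = Σₕ Wₕ²(1 − fₕ)sₕ²/nₕ with Wₕ = Nₕ/N, N = 21121.
Dept IV: Wₕ = 0.64196771; term = 0.64196771²·(1 − 0.06077144)·15.55/824 = 0.007304674.
Dept I: Wₕ = 0.23715733; term = 0.23715733²·(1 − 0.14573767)·258.8/730 = 0.017033574.
Dept III: Wₕ = 0.12087496; term = 0.12087496²·(1 − 0.22835879)·330/583 = 0.0063816572.
Sum = 0.030719905.
SE = √(0.030719905) = 0.1753.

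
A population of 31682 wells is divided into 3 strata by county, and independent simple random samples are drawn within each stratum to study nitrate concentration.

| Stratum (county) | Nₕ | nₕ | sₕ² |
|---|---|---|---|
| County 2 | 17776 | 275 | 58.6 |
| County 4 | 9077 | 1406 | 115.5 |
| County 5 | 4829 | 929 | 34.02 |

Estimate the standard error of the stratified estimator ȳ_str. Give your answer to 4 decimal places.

Var(ȳ_str) = Σₕ Wₕ²(1 − fₕ)sₕ²/nₕ with Wₕ = Nₕ/N, N = 31682.
County 2: Wₕ = 0.56107569; term = 0.56107569²·(1 − 0.01547030)·58.6/275 = 0.066044499.
County 4: Wₕ = 0.28650338; term = 0.28650338²·(1 − 0.15489699)·115.5/1406 = 0.0056985689.
County 5: Wₕ = 0.15242093; term = 0.15242093²·(1 − 0.19237937)·34.02/929 = 6.8709253 × 10^-4.
Sum = 0.07243016.
SE = √(0.07243016) = 0.2691.

0.2691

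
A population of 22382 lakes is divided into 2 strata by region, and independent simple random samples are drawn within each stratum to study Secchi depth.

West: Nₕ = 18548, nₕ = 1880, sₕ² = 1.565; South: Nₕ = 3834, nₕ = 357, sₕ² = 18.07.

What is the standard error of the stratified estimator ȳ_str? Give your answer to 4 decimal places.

0.0431

Var(ȳ_str) = Σₕ Wₕ²(1 − fₕ)sₕ²/nₕ with Wₕ = Nₕ/N, N = 22382.
West: Wₕ = 0.82870164; term = 0.82870164²·(1 − 0.10135864)·1.565/1880 = 5.1373516 × 10^-4.
South: Wₕ = 0.17129836; term = 0.17129836²·(1 − 0.09311424)·18.07/357 = 0.0013469422.
Sum = 0.0018606774.
SE = √(0.0018606774) = 0.0431.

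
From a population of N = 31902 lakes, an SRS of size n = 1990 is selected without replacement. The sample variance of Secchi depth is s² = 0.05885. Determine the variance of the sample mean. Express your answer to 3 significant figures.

2.77 × 10^-5

Under SRS without replacement, Var(ȳ) = (1 − f)·s²/n with f = n/N = 1990/31902 = 0.06237853.
Var(ȳ) = (1 − 0.06237853)·0.05885/1990 = 0.93762147·2.9572864 × 10^-5 = 2.7728152 × 10^-5.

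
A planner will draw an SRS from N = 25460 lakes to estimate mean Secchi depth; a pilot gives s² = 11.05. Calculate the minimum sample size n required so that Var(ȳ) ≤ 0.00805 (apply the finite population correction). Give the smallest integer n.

Without fpc, n₀ = s²/D = 11.05/0.00805 = 1372.6708.
With fpc, (1 − n/N)·s²/n ≤ D requires n ≥ n₀/(1 + n₀/N) = 1372.6708/(1 + 1372.6708/25460) = 1302.4495.
Rounding up, n = 1303.

1303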